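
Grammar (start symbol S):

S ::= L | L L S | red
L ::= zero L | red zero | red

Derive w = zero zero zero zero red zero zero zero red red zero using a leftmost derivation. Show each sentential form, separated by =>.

S => L L S   [S ::= L L S]
L L S => zero L L S   [L ::= zero L]
zero L L S => zero zero L L S   [L ::= zero L]
zero zero L L S => zero zero zero L L S   [L ::= zero L]
zero zero zero L L S => zero zero zero zero L L S   [L ::= zero L]
zero zero zero zero L L S => zero zero zero zero red L S   [L ::= red]
zero zero zero zero red L S => zero zero zero zero red zero L S   [L ::= zero L]
zero zero zero zero red zero L S => zero zero zero zero red zero zero L S   [L ::= zero L]
zero zero zero zero red zero zero L S => zero zero zero zero red zero zero zero L S   [L ::= zero L]
zero zero zero zero red zero zero zero L S => zero zero zero zero red zero zero zero red S   [L ::= red]
zero zero zero zero red zero zero zero red S => zero zero zero zero red zero zero zero red L   [S ::= L]
zero zero zero zero red zero zero zero red L => zero zero zero zero red zero zero zero red red zero   [L ::= red zero]

S => L L S => zero L L S => zero zero L L S => zero zero zero L L S => zero zero zero zero L L S => zero zero zero zero red L S => zero zero zero zero red zero L S => zero zero zero zero red zero zero L S => zero zero zero zero red zero zero zero L S => zero zero zero zero red zero zero zero red S => zero zero zero zero red zero zero zero red L => zero zero zero zero red zero zero zero red red zero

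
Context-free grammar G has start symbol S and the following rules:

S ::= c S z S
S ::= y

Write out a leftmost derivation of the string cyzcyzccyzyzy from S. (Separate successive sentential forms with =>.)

S => cSzS => cyzS => cyzcSzS => cyzcyzS => cyzcyzcSzS => cyzcyzccSzSzS => cyzcyzccyzSzS => cyzcyzccyzyzS => cyzcyzccyzyzy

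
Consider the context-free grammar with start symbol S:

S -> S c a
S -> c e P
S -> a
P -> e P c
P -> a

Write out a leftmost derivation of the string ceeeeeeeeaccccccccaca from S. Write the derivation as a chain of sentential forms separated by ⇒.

S ⇒ Sca   [S -> S c a]
Sca ⇒ Scaca   [S -> S c a]
Scaca ⇒ cePcaca   [S -> c e P]
cePcaca ⇒ ceePccaca   [P -> e P c]
ceePccaca ⇒ ceeePcccaca   [P -> e P c]
ceeePcccaca ⇒ ceeeePccccaca   [P -> e P c]
ceeeePccccaca ⇒ ceeeeePcccccaca   [P -> e P c]
ceeeeePcccccaca ⇒ ceeeeeePccccccaca   [P -> e P c]
ceeeeeePccccccaca ⇒ ceeeeeeePcccccccaca   [P -> e P c]
ceeeeeeePcccccccaca ⇒ ceeeeeeeePccccccccaca   [P -> e P c]
ceeeeeeeePccccccccaca ⇒ ceeeeeeeeaccccccccaca   [P -> a]

S ⇒ Sca ⇒ Scaca ⇒ cePcaca ⇒ ceePccaca ⇒ ceeePcccaca ⇒ ceeeePccccaca ⇒ ceeeeePcccccaca ⇒ ceeeeeePccccccaca ⇒ ceeeeeeePcccccccaca ⇒ ceeeeeeeePccccccccaca ⇒ ceeeeeeeeaccccccccaca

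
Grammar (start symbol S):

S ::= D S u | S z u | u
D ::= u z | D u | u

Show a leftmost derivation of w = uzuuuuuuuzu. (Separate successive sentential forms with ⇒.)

S ⇒ Szu ⇒ DSuzu ⇒ DuSuzu ⇒ DuuSuzu ⇒ DuuuSuzu ⇒ uzuuuSuzu ⇒ uzuuuDSuuzu ⇒ uzuuuuSuuzu ⇒ uzuuuuuuuzu

S ⇒ Szu   [S ::= S z u]
Szu ⇒ DSuzu   [S ::= D S u]
DSuzu ⇒ DuSuzu   [D ::= D u]
DuSuzu ⇒ DuuSuzu   [D ::= D u]
DuuSuzu ⇒ DuuuSuzu   [D ::= D u]
DuuuSuzu ⇒ uzuuuSuzu   [D ::= u z]
uzuuuSuzu ⇒ uzuuuDSuuzu   [S ::= D S u]
uzuuuDSuuzu ⇒ uzuuuuSuuzu   [D ::= u]
uzuuuuSuuzu ⇒ uzuuuuuuuzu   [S ::= u]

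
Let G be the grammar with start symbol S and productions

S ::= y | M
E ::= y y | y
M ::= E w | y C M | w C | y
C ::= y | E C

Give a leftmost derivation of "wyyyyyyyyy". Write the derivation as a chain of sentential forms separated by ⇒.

S ⇒ M ⇒ wC ⇒ wEC ⇒ wyyC ⇒ wyyEC ⇒ wyyyyC ⇒ wyyyyEC ⇒ wyyyyyyC ⇒ wyyyyyyEC ⇒ wyyyyyyyyC ⇒ wyyyyyyyyy

S ⇒ M   [S ::= M]
M ⇒ wC   [M ::= w C]
wC ⇒ wEC   [C ::= E C]
wEC ⇒ wyyC   [E ::= y y]
wyyC ⇒ wyyEC   [C ::= E C]
wyyEC ⇒ wyyyyC   [E ::= y y]
wyyyyC ⇒ wyyyyEC   [C ::= E C]
wyyyyEC ⇒ wyyyyyyC   [E ::= y y]
wyyyyyyC ⇒ wyyyyyyEC   [C ::= E C]
wyyyyyyEC ⇒ wyyyyyyyyC   [E ::= y y]
wyyyyyyyyC ⇒ wyyyyyyyyy   [C ::= y]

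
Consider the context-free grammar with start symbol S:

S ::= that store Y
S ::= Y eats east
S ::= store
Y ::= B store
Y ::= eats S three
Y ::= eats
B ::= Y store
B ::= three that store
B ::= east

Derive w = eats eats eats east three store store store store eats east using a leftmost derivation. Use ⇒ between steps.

S ⇒ Y eats east ⇒ B store eats east ⇒ Y store store eats east ⇒ B store store store eats east ⇒ Y store store store store eats east ⇒ eats S three store store store store eats east ⇒ eats Y eats east three store store store store eats east ⇒ eats eats eats east three store store store store eats east

S ⇒ Y eats east   [S ::= Y eats east]
Y eats east ⇒ B store eats east   [Y ::= B store]
B store eats east ⇒ Y store store eats east   [B ::= Y store]
Y store store eats east ⇒ B store store store eats east   [Y ::= B store]
B store store store eats east ⇒ Y store store store store eats east   [B ::= Y store]
Y store store store store eats east ⇒ eats S three store store store store eats east   [Y ::= eats S three]
eats S three store store store store eats east ⇒ eats Y eats east three store store store store eats east   [S ::= Y eats east]
eats Y eats east three store store store store eats east ⇒ eats eats eats east three store store store store eats east   [Y ::= eats]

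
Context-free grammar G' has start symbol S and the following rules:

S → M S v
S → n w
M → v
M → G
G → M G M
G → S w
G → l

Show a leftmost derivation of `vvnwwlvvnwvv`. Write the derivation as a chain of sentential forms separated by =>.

S=>MSv=>vSv=>vMSvv=>vGSvv=>vMGMSvv=>vvGMSvv=>vvMGMMSvv=>vvGGMMSvv=>vvSwGMMSvv=>vvnwwGMMSvv=>vvnwwlMMSvv=>vvnwwlvMSvv=>vvnwwlvvSvv=>vvnwwlvvnwvv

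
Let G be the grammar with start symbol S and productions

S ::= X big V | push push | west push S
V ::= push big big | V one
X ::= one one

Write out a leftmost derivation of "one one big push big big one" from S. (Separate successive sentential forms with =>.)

S => X big V   [S ::= X big V]
X big V => one one big V   [X ::= one one]
one one big V => one one big V one   [V ::= V one]
one one big V one => one one big push big big one   [V ::= push big big]

S => X big V => one one big V => one one big V one => one one big push big big one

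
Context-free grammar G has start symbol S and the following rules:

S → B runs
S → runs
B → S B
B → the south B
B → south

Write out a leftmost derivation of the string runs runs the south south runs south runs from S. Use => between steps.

S => B runs => S B runs => runs B runs => runs S B runs => runs B runs B runs => runs S B runs B runs => runs runs B runs B runs => runs runs the south B runs B runs => runs runs the south south runs B runs => runs runs the south south runs south runs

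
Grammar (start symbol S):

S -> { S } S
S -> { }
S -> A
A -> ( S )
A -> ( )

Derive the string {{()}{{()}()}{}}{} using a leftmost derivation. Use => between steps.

S => {S}S => {{S}S}S => {{A}S}S => {{()}S}S => {{()}{S}S}S => {{()}{{S}S}S}S => {{()}{{A}S}S}S => {{()}{{()}S}S}S => {{()}{{()}A}S}S => {{()}{{()}()}S}S => {{()}{{()}()}{}}S => {{()}{{()}()}{}}{}

S => {S}S   [S -> { S } S]
{S}S => {{S}S}S   [S -> { S } S]
{{S}S}S => {{A}S}S   [S -> A]
{{A}S}S => {{()}S}S   [A -> ( )]
{{()}S}S => {{()}{S}S}S   [S -> { S } S]
{{()}{S}S}S => {{()}{{S}S}S}S   [S -> { S } S]
{{()}{{S}S}S}S => {{()}{{A}S}S}S   [S -> A]
{{()}{{A}S}S}S => {{()}{{()}S}S}S   [A -> ( )]
{{()}{{()}S}S}S => {{()}{{()}A}S}S   [S -> A]
{{()}{{()}A}S}S => {{()}{{()}()}S}S   [A -> ( )]
{{()}{{()}()}S}S => {{()}{{()}()}{}}S   [S -> { }]
{{()}{{()}()}{}}S => {{()}{{()}()}{}}{}   [S -> { }]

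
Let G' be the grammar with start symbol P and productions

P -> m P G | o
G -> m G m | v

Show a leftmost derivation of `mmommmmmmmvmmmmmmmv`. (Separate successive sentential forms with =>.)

P => mPG => mmPGG => mmoGG => mmomGmG => mmommGmmG => mmommmGmmmG => mmommmmGmmmmG => mmommmmmGmmmmmG => mmommmmmmGmmmmmmG => mmommmmmmmGmmmmmmmG => mmommmmmmmvmmmmmmmG => mmommmmmmmvmmmmmmmv

P => mPG   [P -> m P G]
mPG => mmPGG   [P -> m P G]
mmPGG => mmoGG   [P -> o]
mmoGG => mmomGmG   [G -> m G m]
mmomGmG => mmommGmmG   [G -> m G m]
mmommGmmG => mmommmGmmmG   [G -> m G m]
mmommmGmmmG => mmommmmGmmmmG   [G -> m G m]
mmommmmGmmmmG => mmommmmmGmmmmmG   [G -> m G m]
mmommmmmGmmmmmG => mmommmmmmGmmmmmmG   [G -> m G m]
mmommmmmmGmmmmmmG => mmommmmmmmGmmmmmmmG   [G -> m G m]
mmommmmmmmGmmmmmmmG => mmommmmmmmvmmmmmmmG   [G -> v]
mmommmmmmmvmmmmmmmG => mmommmmmmmvmmmmmmmv   [G -> v]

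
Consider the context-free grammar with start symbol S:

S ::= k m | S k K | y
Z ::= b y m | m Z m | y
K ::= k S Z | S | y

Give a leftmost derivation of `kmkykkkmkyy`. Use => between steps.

S => SkK => SkKkK => kmkKkK => kmkykK => kmkykkSZ => kmkykkSkKZ => kmkykkkmkKZ => kmkykkkmkyZ => kmkykkkmkyy

S => SkK   [S ::= S k K]
SkK => SkKkK   [S ::= S k K]
SkKkK => kmkKkK   [S ::= k m]
kmkKkK => kmkykK   [K ::= y]
kmkykK => kmkykkSZ   [K ::= k S Z]
kmkykkSZ => kmkykkSkKZ   [S ::= S k K]
kmkykkSkKZ => kmkykkkmkKZ   [S ::= k m]
kmkykkkmkKZ => kmkykkkmkyZ   [K ::= y]
kmkykkkmkyZ => kmkykkkmkyy   [Z ::= y]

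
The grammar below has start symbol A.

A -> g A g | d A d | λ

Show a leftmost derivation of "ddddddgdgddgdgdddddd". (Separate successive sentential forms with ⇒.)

A ⇒ dAd   [A -> d A d]
dAd ⇒ ddAdd   [A -> d A d]
ddAdd ⇒ dddAddd   [A -> d A d]
dddAddd ⇒ ddddAdddd   [A -> d A d]
ddddAdddd ⇒ dddddAddddd   [A -> d A d]
dddddAddddd ⇒ ddddddAdddddd   [A -> d A d]
ddddddAdddddd ⇒ ddddddgAgdddddd   [A -> g A g]
ddddddgAgdddddd ⇒ ddddddgdAdgdddddd   [A -> d A d]
ddddddgdAdgdddddd ⇒ ddddddgdgAgdgdddddd   [A -> g A g]
ddddddgdgAgdgdddddd ⇒ ddddddgdgdAdgdgdddddd   [A -> d A d]
ddddddgdgdAdgdgdddddd ⇒ ddddddgdgddgdgdddddd   [A -> λ]

A⇒dAd⇒ddAdd⇒dddAddd⇒ddddAdddd⇒dddddAddddd⇒ddddddAdddddd⇒ddddddgAgdddddd⇒ddddddgdAdgdddddd⇒ddddddgdgAgdgdddddd⇒ddddddgdgdAdgdgdddddd⇒ddddddgdgddgdgdddddd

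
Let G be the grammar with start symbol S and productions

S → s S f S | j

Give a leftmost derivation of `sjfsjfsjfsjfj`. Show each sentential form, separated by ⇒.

S ⇒ sSfS ⇒ sjfS ⇒ sjfsSfS ⇒ sjfsjfS ⇒ sjfsjfsSfS ⇒ sjfsjfsjfS ⇒ sjfsjfsjfsSfS ⇒ sjfsjfsjfsjfS ⇒ sjfsjfsjfsjfj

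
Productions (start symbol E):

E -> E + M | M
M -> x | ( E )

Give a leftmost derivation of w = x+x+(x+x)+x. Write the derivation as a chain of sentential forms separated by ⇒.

E⇒E+M⇒E+M+M⇒E+M+M+M⇒M+M+M+M⇒x+M+M+M⇒x+x+M+M⇒x+x+(E)+M⇒x+x+(E+M)+M⇒x+x+(M+M)+M⇒x+x+(x+M)+M⇒x+x+(x+x)+M⇒x+x+(x+x)+x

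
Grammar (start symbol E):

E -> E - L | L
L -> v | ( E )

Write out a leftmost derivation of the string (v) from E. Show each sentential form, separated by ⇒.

E ⇒ L   [E -> L]
L ⇒ (E)   [L -> ( E )]
(E) ⇒ (L)   [E -> L]
(L) ⇒ (v)   [L -> v]

E ⇒ L ⇒ (E) ⇒ (L) ⇒ (v)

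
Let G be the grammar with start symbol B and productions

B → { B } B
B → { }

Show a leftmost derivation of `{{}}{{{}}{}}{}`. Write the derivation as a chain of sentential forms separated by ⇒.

B ⇒ {B}B   [B → { B } B]
{B}B ⇒ {{}}B   [B → { }]
{{}}B ⇒ {{}}{B}B   [B → { B } B]
{{}}{B}B ⇒ {{}}{{B}B}B   [B → { B } B]
{{}}{{B}B}B ⇒ {{}}{{{}}B}B   [B → { }]
{{}}{{{}}B}B ⇒ {{}}{{{}}{}}B   [B → { }]
{{}}{{{}}{}}B ⇒ {{}}{{{}}{}}{}   [B → { }]

B ⇒ {B}B ⇒ {{}}B ⇒ {{}}{B}B ⇒ {{}}{{B}B}B ⇒ {{}}{{{}}B}B ⇒ {{}}{{{}}{}}B ⇒ {{}}{{{}}{}}{}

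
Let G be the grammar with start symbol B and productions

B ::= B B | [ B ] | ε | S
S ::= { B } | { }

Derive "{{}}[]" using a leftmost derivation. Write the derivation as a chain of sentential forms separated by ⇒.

B ⇒ BB ⇒ SB ⇒ {B}B ⇒ {S}B ⇒ {{}}B ⇒ {{}}[B] ⇒ {{}}[]

B ⇒ BB   [B ::= B B]
BB ⇒ SB   [B ::= S]
SB ⇒ {B}B   [S ::= { B }]
{B}B ⇒ {S}B   [B ::= S]
{S}B ⇒ {{}}B   [S ::= { }]
{{}}B ⇒ {{}}[B]   [B ::= [ B ]]
{{}}[B] ⇒ {{}}[]   [B ::= ε]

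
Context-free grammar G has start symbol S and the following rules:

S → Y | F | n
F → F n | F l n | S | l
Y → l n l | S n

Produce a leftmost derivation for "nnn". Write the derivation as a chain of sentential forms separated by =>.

S => F => Fn => Sn => Yn => Snn => nnn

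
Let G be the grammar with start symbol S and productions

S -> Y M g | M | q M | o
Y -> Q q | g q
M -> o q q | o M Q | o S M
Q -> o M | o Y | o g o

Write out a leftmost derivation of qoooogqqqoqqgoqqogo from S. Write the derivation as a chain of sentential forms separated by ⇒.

S ⇒ qM   [S -> q M]
qM ⇒ qoMQ   [M -> o M Q]
qoMQ ⇒ qooSMQ   [M -> o S M]
qooSMQ ⇒ qooYMgMQ   [S -> Y M g]
qooYMgMQ ⇒ qooQqMgMQ   [Y -> Q q]
qooQqMgMQ ⇒ qoooYqMgMQ   [Q -> o Y]
qoooYqMgMQ ⇒ qoooQqqMgMQ   [Y -> Q q]
qoooQqqMgMQ ⇒ qooooYqqMgMQ   [Q -> o Y]
qooooYqqMgMQ ⇒ qoooogqqqMgMQ   [Y -> g q]
qoooogqqqMgMQ ⇒ qoooogqqqoqqgMQ   [M -> o q q]
qoooogqqqoqqgMQ ⇒ qoooogqqqoqqgoqqQ   [M -> o q q]
qoooogqqqoqqgoqqQ ⇒ qoooogqqqoqqgoqqogo   [Q -> o g o]

S ⇒ qM ⇒ qoMQ ⇒ qooSMQ ⇒ qooYMgMQ ⇒ qooQqMgMQ ⇒ qoooYqMgMQ ⇒ qoooQqqMgMQ ⇒ qooooYqqMgMQ ⇒ qoooogqqqMgMQ ⇒ qoooogqqqoqqgMQ ⇒ qoooogqqqoqqgoqqQ ⇒ qoooogqqqoqqgoqqogo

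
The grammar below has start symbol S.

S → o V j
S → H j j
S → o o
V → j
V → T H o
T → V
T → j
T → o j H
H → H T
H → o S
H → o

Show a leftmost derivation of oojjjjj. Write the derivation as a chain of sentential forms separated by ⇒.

S ⇒ Hjj ⇒ oSjj ⇒ oHjjjj ⇒ oHTjjjj ⇒ ooTjjjj ⇒ oojjjjj

S ⇒ Hjj   [S → H j j]
Hjj ⇒ oSjj   [H → o S]
oSjj ⇒ oHjjjj   [S → H j j]
oHjjjj ⇒ oHTjjjj   [H → H T]
oHTjjjj ⇒ ooTjjjj   [H → o]
ooTjjjj ⇒ oojjjjj   [T → j]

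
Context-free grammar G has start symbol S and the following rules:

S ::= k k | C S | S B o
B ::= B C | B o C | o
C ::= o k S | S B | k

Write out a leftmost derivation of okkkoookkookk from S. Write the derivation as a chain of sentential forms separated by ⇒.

S ⇒ CS   [S ::= C S]
CS ⇒ okSS   [C ::= o k S]
okSS ⇒ okSBoS   [S ::= S B o]
okSBoS ⇒ okCSBoS   [S ::= C S]
okCSBoS ⇒ okSBSBoS   [C ::= S B]
okSBSBoS ⇒ okSBoBSBoS   [S ::= S B o]
okSBoBSBoS ⇒ okkkBoBSBoS   [S ::= k k]
okkkBoBSBoS ⇒ okkkooBSBoS   [B ::= o]
okkkooBSBoS ⇒ okkkoooSBoS   [B ::= o]
okkkoooSBoS ⇒ okkkoookkBoS   [S ::= k k]
okkkoookkBoS ⇒ okkkoookkooS   [B ::= o]
okkkoookkooS ⇒ okkkoookkookk   [S ::= k k]

S⇒CS⇒okSS⇒okSBoS⇒okCSBoS⇒okSBSBoS⇒okSBoBSBoS⇒okkkBoBSBoS⇒okkkooBSBoS⇒okkkoooSBoS⇒okkkoookkBoS⇒okkkoookkooS⇒okkkoookkookk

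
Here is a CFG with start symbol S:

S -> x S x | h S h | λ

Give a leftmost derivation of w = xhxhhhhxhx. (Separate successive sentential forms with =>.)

S => xSx => xhShx => xhxSxhx => xhxhShxhx => xhxhhShhxhx => xhxhhhhxhx

S => xSx   [S -> x S x]
xSx => xhShx   [S -> h S h]
xhShx => xhxSxhx   [S -> x S x]
xhxSxhx => xhxhShxhx   [S -> h S h]
xhxhShxhx => xhxhhShhxhx   [S -> h S h]
xhxhhShhxhx => xhxhhhhxhx   [S -> λ]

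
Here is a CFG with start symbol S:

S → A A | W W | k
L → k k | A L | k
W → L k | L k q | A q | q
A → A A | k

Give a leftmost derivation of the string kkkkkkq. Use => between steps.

S => WW => LkW => ALkW => AALkW => AAALkW => kAALkW => kkALkW => kkkLkW => kkkkkkW => kkkkkkq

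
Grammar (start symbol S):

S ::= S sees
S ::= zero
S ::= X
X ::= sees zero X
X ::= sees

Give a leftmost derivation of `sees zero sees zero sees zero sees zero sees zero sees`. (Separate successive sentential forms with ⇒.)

S ⇒ X ⇒ sees zero X ⇒ sees zero sees zero X ⇒ sees zero sees zero sees zero X ⇒ sees zero sees zero sees zero sees zero X ⇒ sees zero sees zero sees zero sees zero sees zero X ⇒ sees zero sees zero sees zero sees zero sees zero sees

S ⇒ X   [S ::= X]
X ⇒ sees zero X   [X ::= sees zero X]
sees zero X ⇒ sees zero sees zero X   [X ::= sees zero X]
sees zero sees zero X ⇒ sees zero sees zero sees zero X   [X ::= sees zero X]
sees zero sees zero sees zero X ⇒ sees zero sees zero sees zero sees zero X   [X ::= sees zero X]
sees zero sees zero sees zero sees zero X ⇒ sees zero sees zero sees zero sees zero sees zero X   [X ::= sees zero X]
sees zero sees zero sees zero sees zero sees zero X ⇒ sees zero sees zero sees zero sees zero sees zero sees   [X ::= sees]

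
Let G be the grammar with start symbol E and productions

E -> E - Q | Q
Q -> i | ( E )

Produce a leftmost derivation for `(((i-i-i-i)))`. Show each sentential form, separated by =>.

E => Q => (E) => (Q) => ((E)) => ((Q)) => (((E))) => (((E-Q))) => (((E-Q-Q))) => (((E-Q-Q-Q))) => (((Q-Q-Q-Q))) => (((i-Q-Q-Q))) => (((i-i-Q-Q))) => (((i-i-i-Q))) => (((i-i-i-i)))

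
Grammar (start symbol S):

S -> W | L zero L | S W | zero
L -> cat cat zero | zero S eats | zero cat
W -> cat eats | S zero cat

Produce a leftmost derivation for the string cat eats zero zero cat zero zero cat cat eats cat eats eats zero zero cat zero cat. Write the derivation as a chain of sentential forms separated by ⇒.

S ⇒ S W ⇒ W W ⇒ cat eats W ⇒ cat eats S zero cat ⇒ cat eats L zero L zero cat ⇒ cat eats zero S eats zero L zero cat ⇒ cat eats zero S W eats zero L zero cat ⇒ cat eats zero S W W eats zero L zero cat ⇒ cat eats zero L zero L W W eats zero L zero cat ⇒ cat eats zero zero cat zero L W W eats zero L zero cat ⇒ cat eats zero zero cat zero zero cat W W eats zero L zero cat ⇒ cat eats zero zero cat zero zero cat cat eats W eats zero L zero cat ⇒ cat eats zero zero cat zero zero cat cat eats cat eats eats zero L zero cat ⇒ cat eats zero zero cat zero zero cat cat eats cat eats eats zero zero cat zero cat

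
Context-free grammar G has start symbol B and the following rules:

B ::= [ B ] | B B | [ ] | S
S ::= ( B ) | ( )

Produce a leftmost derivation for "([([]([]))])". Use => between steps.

B => S => (B) => ([B]) => ([S]) => ([(B)]) => ([(BB)]) => ([([]B)]) => ([([]S)]) => ([([](B))]) => ([([]([]))])

B => S   [B ::= S]
S => (B)   [S ::= ( B )]
(B) => ([B])   [B ::= [ B ]]
([B]) => ([S])   [B ::= S]
([S]) => ([(B)])   [S ::= ( B )]
([(B)]) => ([(BB)])   [B ::= B B]
([(BB)]) => ([([]B)])   [B ::= [ ]]
([([]B)]) => ([([]S)])   [B ::= S]
([([]S)]) => ([([](B))])   [S ::= ( B )]
([([](B))]) => ([([]([]))])   [B ::= [ ]]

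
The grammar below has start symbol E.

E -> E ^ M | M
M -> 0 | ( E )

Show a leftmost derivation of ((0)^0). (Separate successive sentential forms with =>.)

E => M => (E) => (E^M) => (M^M) => ((E)^M) => ((M)^M) => ((0)^M) => ((0)^0)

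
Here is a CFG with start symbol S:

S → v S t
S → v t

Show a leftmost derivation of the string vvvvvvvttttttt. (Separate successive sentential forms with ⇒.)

S ⇒ vSt   [S → v S t]
vSt ⇒ vvStt   [S → v S t]
vvStt ⇒ vvvSttt   [S → v S t]
vvvSttt ⇒ vvvvStttt   [S → v S t]
vvvvStttt ⇒ vvvvvSttttt   [S → v S t]
vvvvvSttttt ⇒ vvvvvvStttttt   [S → v S t]
vvvvvvStttttt ⇒ vvvvvvvttttttt   [S → v t]

S ⇒ vSt ⇒ vvStt ⇒ vvvSttt ⇒ vvvvStttt ⇒ vvvvvSttttt ⇒ vvvvvvStttttt ⇒ vvvvvvvttttttt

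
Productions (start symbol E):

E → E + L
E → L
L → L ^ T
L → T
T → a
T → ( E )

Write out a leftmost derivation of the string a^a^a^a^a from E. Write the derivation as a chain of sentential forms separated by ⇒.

E⇒L⇒L^T⇒L^T^T⇒L^T^T^T⇒L^T^T^T^T⇒T^T^T^T^T⇒a^T^T^T^T⇒a^a^T^T^T⇒a^a^a^T^T⇒a^a^a^a^T⇒a^a^a^a^a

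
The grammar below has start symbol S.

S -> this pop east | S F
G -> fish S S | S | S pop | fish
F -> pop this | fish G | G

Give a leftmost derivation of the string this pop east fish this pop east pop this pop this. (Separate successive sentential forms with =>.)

S => S F => S F F => S F F F => S F F F F => this pop east F F F F => this pop east G F F F => this pop east fish F F F => this pop east fish G F F => this pop east fish S F F => this pop east fish this pop east F F => this pop east fish this pop east pop this F => this pop east fish this pop east pop this pop this

S => S F   [S -> S F]
S F => S F F   [S -> S F]
S F F => S F F F   [S -> S F]
S F F F => S F F F F   [S -> S F]
S F F F F => this pop east F F F F   [S -> this pop east]
this pop east F F F F => this pop east G F F F   [F -> G]
this pop east G F F F => this pop east fish F F F   [G -> fish]
this pop east fish F F F => this pop east fish G F F   [F -> G]
this pop east fish G F F => this pop east fish S F F   [G -> S]
this pop east fish S F F => this pop east fish this pop east F F   [S -> this pop east]
this pop east fish this pop east F F => this pop east fish this pop east pop this F   [F -> pop this]
this pop east fish this pop east pop this F => this pop east fish this pop east pop this pop this   [F -> pop this]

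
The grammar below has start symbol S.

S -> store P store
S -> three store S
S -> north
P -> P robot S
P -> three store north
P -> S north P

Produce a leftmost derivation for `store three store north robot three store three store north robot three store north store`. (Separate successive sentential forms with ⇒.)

S ⇒ store P store ⇒ store P robot S store ⇒ store P robot S robot S store ⇒ store three store north robot S robot S store ⇒ store three store north robot three store S robot S store ⇒ store three store north robot three store three store S robot S store ⇒ store three store north robot three store three store north robot S store ⇒ store three store north robot three store three store north robot three store S store ⇒ store three store north robot three store three store north robot three store north store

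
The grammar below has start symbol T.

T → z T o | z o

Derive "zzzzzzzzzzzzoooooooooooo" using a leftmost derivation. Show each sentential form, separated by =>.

T => zTo   [T → z T o]
zTo => zzToo   [T → z T o]
zzToo => zzzTooo   [T → z T o]
zzzTooo => zzzzToooo   [T → z T o]
zzzzToooo => zzzzzTooooo   [T → z T o]
zzzzzTooooo => zzzzzzToooooo   [T → z T o]
zzzzzzToooooo => zzzzzzzTooooooo   [T → z T o]
zzzzzzzTooooooo => zzzzzzzzToooooooo   [T → z T o]
zzzzzzzzToooooooo => zzzzzzzzzTooooooooo   [T → z T o]
zzzzzzzzzTooooooooo => zzzzzzzzzzToooooooooo   [T → z T o]
zzzzzzzzzzToooooooooo => zzzzzzzzzzzTooooooooooo   [T → z T o]
zzzzzzzzzzzTooooooooooo => zzzzzzzzzzzzoooooooooooo   [T → z o]

T=>zTo=>zzToo=>zzzTooo=>zzzzToooo=>zzzzzTooooo=>zzzzzzToooooo=>zzzzzzzTooooooo=>zzzzzzzzToooooooo=>zzzzzzzzzTooooooooo=>zzzzzzzzzzToooooooooo=>zzzzzzzzzzzTooooooooooo=>zzzzzzzzzzzzoooooooooooo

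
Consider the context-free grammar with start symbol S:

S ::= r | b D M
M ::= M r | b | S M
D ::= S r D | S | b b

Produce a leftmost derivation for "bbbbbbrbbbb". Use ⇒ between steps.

S⇒bDM⇒bSM⇒bbDMM⇒bbSrDMM⇒bbbDMrDMM⇒bbbbbMrDMM⇒bbbbbbrDMM⇒bbbbbbrbbMM⇒bbbbbbrbbbM⇒bbbbbbrbbbb

S ⇒ bDM   [S ::= b D M]
bDM ⇒ bSM   [D ::= S]
bSM ⇒ bbDMM   [S ::= b D M]
bbDMM ⇒ bbSrDMM   [D ::= S r D]
bbSrDMM ⇒ bbbDMrDMM   [S ::= b D M]
bbbDMrDMM ⇒ bbbbbMrDMM   [D ::= b b]
bbbbbMrDMM ⇒ bbbbbbrDMM   [M ::= b]
bbbbbbrDMM ⇒ bbbbbbrbbMM   [D ::= b b]
bbbbbbrbbMM ⇒ bbbbbbrbbbM   [M ::= b]
bbbbbbrbbbM ⇒ bbbbbbrbbbb   [M ::= b]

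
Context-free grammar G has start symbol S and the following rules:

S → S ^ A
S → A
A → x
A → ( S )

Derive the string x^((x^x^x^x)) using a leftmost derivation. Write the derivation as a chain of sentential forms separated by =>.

S => S^A => A^A => x^A => x^(S) => x^(A) => x^((S)) => x^((S^A)) => x^((S^A^A)) => x^((S^A^A^A)) => x^((A^A^A^A)) => x^((x^A^A^A)) => x^((x^x^A^A)) => x^((x^x^x^A)) => x^((x^x^x^x))

S => S^A   [S → S ^ A]
S^A => A^A   [S → A]
A^A => x^A   [A → x]
x^A => x^(S)   [A → ( S )]
x^(S) => x^(A)   [S → A]
x^(A) => x^((S))   [A → ( S )]
x^((S)) => x^((S^A))   [S → S ^ A]
x^((S^A)) => x^((S^A^A))   [S → S ^ A]
x^((S^A^A)) => x^((S^A^A^A))   [S → S ^ A]
x^((S^A^A^A)) => x^((A^A^A^A))   [S → A]
x^((A^A^A^A)) => x^((x^A^A^A))   [A → x]
x^((x^A^A^A)) => x^((x^x^A^A))   [A → x]
x^((x^x^A^A)) => x^((x^x^x^A))   [A → x]
x^((x^x^x^A)) => x^((x^x^x^x))   [A → x]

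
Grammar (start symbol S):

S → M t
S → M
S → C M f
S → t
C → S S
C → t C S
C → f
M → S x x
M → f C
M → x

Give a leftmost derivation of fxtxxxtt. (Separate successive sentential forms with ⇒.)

S ⇒ Mt ⇒ fCt ⇒ fSSt ⇒ fMtSt ⇒ fxtSt ⇒ fxtMtt ⇒ fxtSxxtt ⇒ fxtMxxtt ⇒ fxtxxxtt

S ⇒ Mt   [S → M t]
Mt ⇒ fCt   [M → f C]
fCt ⇒ fSSt   [C → S S]
fSSt ⇒ fMtSt   [S → M t]
fMtSt ⇒ fxtSt   [M → x]
fxtSt ⇒ fxtMtt   [S → M t]
fxtMtt ⇒ fxtSxxtt   [M → S x x]
fxtSxxtt ⇒ fxtMxxtt   [S → M]
fxtMxxtt ⇒ fxtxxxtt   [M → x]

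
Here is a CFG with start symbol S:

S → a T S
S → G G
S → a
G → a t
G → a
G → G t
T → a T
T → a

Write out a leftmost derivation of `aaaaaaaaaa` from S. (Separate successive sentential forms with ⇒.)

S ⇒ aTS   [S → a T S]
aTS ⇒ aaTS   [T → a T]
aaTS ⇒ aaaTS   [T → a T]
aaaTS ⇒ aaaaTS   [T → a T]
aaaaTS ⇒ aaaaaTS   [T → a T]
aaaaaTS ⇒ aaaaaaTS   [T → a T]
aaaaaaTS ⇒ aaaaaaaTS   [T → a T]
aaaaaaaTS ⇒ aaaaaaaaTS   [T → a T]
aaaaaaaaTS ⇒ aaaaaaaaaS   [T → a]
aaaaaaaaaS ⇒ aaaaaaaaaa   [S → a]

S ⇒ aTS ⇒ aaTS ⇒ aaaTS ⇒ aaaaTS ⇒ aaaaaTS ⇒ aaaaaaTS ⇒ aaaaaaaTS ⇒ aaaaaaaaTS ⇒ aaaaaaaaaS ⇒ aaaaaaaaaa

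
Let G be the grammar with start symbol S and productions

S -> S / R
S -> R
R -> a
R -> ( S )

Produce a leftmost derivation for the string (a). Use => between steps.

S => R   [S -> R]
R => (S)   [R -> ( S )]
(S) => (R)   [S -> R]
(R) => (a)   [R -> a]

S=>R=>(S)=>(R)=>(a)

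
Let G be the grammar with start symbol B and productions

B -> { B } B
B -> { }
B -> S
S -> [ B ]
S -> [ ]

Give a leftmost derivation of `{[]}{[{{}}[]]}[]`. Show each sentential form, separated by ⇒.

B ⇒ {B}B ⇒ {S}B ⇒ {[]}B ⇒ {[]}{B}B ⇒ {[]}{S}B ⇒ {[]}{[B]}B ⇒ {[]}{[{B}B]}B ⇒ {[]}{[{{}}B]}B ⇒ {[]}{[{{}}S]}B ⇒ {[]}{[{{}}[]]}B ⇒ {[]}{[{{}}[]]}S ⇒ {[]}{[{{}}[]]}[]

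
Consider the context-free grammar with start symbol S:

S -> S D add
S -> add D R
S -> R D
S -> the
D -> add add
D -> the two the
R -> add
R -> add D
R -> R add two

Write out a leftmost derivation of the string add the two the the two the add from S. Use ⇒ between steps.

S ⇒ S D add ⇒ R D D add ⇒ add D D add ⇒ add the two the D add ⇒ add the two the the two the add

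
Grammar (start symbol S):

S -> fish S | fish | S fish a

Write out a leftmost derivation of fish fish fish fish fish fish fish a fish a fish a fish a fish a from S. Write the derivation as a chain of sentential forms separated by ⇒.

S ⇒ fish S ⇒ fish S fish a ⇒ fish S fish a fish a ⇒ fish fish S fish a fish a ⇒ fish fish S fish a fish a fish a ⇒ fish fish S fish a fish a fish a fish a ⇒ fish fish S fish a fish a fish a fish a fish a ⇒ fish fish fish S fish a fish a fish a fish a fish a ⇒ fish fish fish fish S fish a fish a fish a fish a fish a ⇒ fish fish fish fish fish S fish a fish a fish a fish a fish a ⇒ fish fish fish fish fish fish fish a fish a fish a fish a fish a

S ⇒ fish S   [S -> fish S]
fish S ⇒ fish S fish a   [S -> S fish a]
fish S fish a ⇒ fish S fish a fish a   [S -> S fish a]
fish S fish a fish a ⇒ fish fish S fish a fish a   [S -> fish S]
fish fish S fish a fish a ⇒ fish fish S fish a fish a fish a   [S -> S fish a]
fish fish S fish a fish a fish a ⇒ fish fish S fish a fish a fish a fish a   [S -> S fish a]
fish fish S fish a fish a fish a fish a ⇒ fish fish S fish a fish a fish a fish a fish a   [S -> S fish a]
fish fish S fish a fish a fish a fish a fish a ⇒ fish fish fish S fish a fish a fish a fish a fish a   [S -> fish S]
fish fish fish S fish a fish a fish a fish a fish a ⇒ fish fish fish fish S fish a fish a fish a fish a fish a   [S -> fish S]
fish fish fish fish S fish a fish a fish a fish a fish a ⇒ fish fish fish fish fish S fish a fish a fish a fish a fish a   [S -> fish S]
fish fish fish fish fish S fish a fish a fish a fish a fish a ⇒ fish fish fish fish fish fish fish a fish a fish a fish a fish a   [S -> fish]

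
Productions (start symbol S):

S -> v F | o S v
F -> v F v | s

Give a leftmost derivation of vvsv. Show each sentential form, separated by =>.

S=>vF=>vvFv=>vvsv

S => vF   [S -> v F]
vF => vvFv   [F -> v F v]
vvFv => vvsv   [F -> s]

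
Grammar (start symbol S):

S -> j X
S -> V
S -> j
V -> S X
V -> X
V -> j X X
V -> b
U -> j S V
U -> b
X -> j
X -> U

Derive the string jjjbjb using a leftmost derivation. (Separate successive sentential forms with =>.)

S=>V=>SX=>VX=>jXXX=>jUXX=>jjSVXX=>jjjVXX=>jjjbXX=>jjjbjX=>jjjbjU=>jjjbjb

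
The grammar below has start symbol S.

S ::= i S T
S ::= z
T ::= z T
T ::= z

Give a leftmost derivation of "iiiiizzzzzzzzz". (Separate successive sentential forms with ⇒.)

S⇒iST⇒iiSTT⇒iiiSTTT⇒iiiiSTTTT⇒iiiiiSTTTTT⇒iiiiizTTTTT⇒iiiiizzTTTTT⇒iiiiizzzTTTT⇒iiiiizzzzTTTT⇒iiiiizzzzzTTT⇒iiiiizzzzzzTTT⇒iiiiizzzzzzzTT⇒iiiiizzzzzzzzT⇒iiiiizzzzzzzzz

S ⇒ iST   [S ::= i S T]
iST ⇒ iiSTT   [S ::= i S T]
iiSTT ⇒ iiiSTTT   [S ::= i S T]
iiiSTTT ⇒ iiiiSTTTT   [S ::= i S T]
iiiiSTTTT ⇒ iiiiiSTTTTT   [S ::= i S T]
iiiiiSTTTTT ⇒ iiiiizTTTTT   [S ::= z]
iiiiizTTTTT ⇒ iiiiizzTTTTT   [T ::= z T]
iiiiizzTTTTT ⇒ iiiiizzzTTTT   [T ::= z]
iiiiizzzTTTT ⇒ iiiiizzzzTTTT   [T ::= z T]
iiiiizzzzTTTT ⇒ iiiiizzzzzTTT   [T ::= z]
iiiiizzzzzTTT ⇒ iiiiizzzzzzTTT   [T ::= z T]
iiiiizzzzzzTTT ⇒ iiiiizzzzzzzTT   [T ::= z]
iiiiizzzzzzzTT ⇒ iiiiizzzzzzzzT   [T ::= z]
iiiiizzzzzzzzT ⇒ iiiiizzzzzzzzz   [T ::= z]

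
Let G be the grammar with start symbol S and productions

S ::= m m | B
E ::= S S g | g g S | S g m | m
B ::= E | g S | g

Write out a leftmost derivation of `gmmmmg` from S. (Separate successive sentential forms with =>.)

S => B => gS => gB => gE => gSSg => gmmSg => gmmmmg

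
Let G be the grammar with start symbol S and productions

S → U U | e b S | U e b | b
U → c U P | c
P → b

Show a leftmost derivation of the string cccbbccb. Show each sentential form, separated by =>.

S=>UU=>cUPU=>ccUPPU=>cccPPU=>cccbPU=>cccbbU=>cccbbcUP=>cccbbccP=>cccbbccb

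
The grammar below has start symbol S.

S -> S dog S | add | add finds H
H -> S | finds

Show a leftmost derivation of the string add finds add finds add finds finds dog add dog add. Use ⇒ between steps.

S ⇒ S dog S ⇒ add finds H dog S ⇒ add finds S dog S ⇒ add finds add finds H dog S ⇒ add finds add finds S dog S ⇒ add finds add finds S dog S dog S ⇒ add finds add finds add finds H dog S dog S ⇒ add finds add finds add finds finds dog S dog S ⇒ add finds add finds add finds finds dog add dog S ⇒ add finds add finds add finds finds dog add dog add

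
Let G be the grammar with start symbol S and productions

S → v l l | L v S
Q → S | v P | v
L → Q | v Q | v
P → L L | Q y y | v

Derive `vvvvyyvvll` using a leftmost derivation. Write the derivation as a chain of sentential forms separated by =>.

S=>LvS=>vvS=>vvLvS=>vvQvS=>vvvPvS=>vvvQyyvS=>vvvvyyvS=>vvvvyyvvll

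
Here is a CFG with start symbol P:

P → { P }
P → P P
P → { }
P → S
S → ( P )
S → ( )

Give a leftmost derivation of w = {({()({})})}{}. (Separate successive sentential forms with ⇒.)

P ⇒ PP ⇒ {P}P ⇒ {S}P ⇒ {(P)}P ⇒ {({P})}P ⇒ {({PP})}P ⇒ {({SP})}P ⇒ {({()P})}P ⇒ {({()S})}P ⇒ {({()(P)})}P ⇒ {({()({})})}P ⇒ {({()({})})}{}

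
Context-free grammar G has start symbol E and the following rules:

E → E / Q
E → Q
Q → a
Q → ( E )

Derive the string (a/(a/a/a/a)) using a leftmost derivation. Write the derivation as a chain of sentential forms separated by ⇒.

E ⇒ Q   [E → Q]
Q ⇒ (E)   [Q → ( E )]
(E) ⇒ (E/Q)   [E → E / Q]
(E/Q) ⇒ (Q/Q)   [E → Q]
(Q/Q) ⇒ (a/Q)   [Q → a]
(a/Q) ⇒ (a/(E))   [Q → ( E )]
(a/(E)) ⇒ (a/(E/Q))   [E → E / Q]
(a/(E/Q)) ⇒ (a/(E/Q/Q))   [E → E / Q]
(a/(E/Q/Q)) ⇒ (a/(E/Q/Q/Q))   [E → E / Q]
(a/(E/Q/Q/Q)) ⇒ (a/(Q/Q/Q/Q))   [E → Q]
(a/(Q/Q/Q/Q)) ⇒ (a/(a/Q/Q/Q))   [Q → a]
(a/(a/Q/Q/Q)) ⇒ (a/(a/a/Q/Q))   [Q → a]
(a/(a/a/Q/Q)) ⇒ (a/(a/a/a/Q))   [Q → a]
(a/(a/a/a/Q)) ⇒ (a/(a/a/a/a))   [Q → a]

E ⇒ Q ⇒ (E) ⇒ (E/Q) ⇒ (Q/Q) ⇒ (a/Q) ⇒ (a/(E)) ⇒ (a/(E/Q)) ⇒ (a/(E/Q/Q)) ⇒ (a/(E/Q/Q/Q)) ⇒ (a/(Q/Q/Q/Q)) ⇒ (a/(a/Q/Q/Q)) ⇒ (a/(a/a/Q/Q)) ⇒ (a/(a/a/a/Q)) ⇒ (a/(a/a/a/a))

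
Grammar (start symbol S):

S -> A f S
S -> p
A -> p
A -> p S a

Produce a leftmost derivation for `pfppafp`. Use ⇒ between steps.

S ⇒ AfS   [S -> A f S]
AfS ⇒ pfS   [A -> p]
pfS ⇒ pfAfS   [S -> A f S]
pfAfS ⇒ pfpSafS   [A -> p S a]
pfpSafS ⇒ pfppafS   [S -> p]
pfppafS ⇒ pfppafp   [S -> p]

S⇒AfS⇒pfS⇒pfAfS⇒pfpSafS⇒pfppafS⇒pfppafp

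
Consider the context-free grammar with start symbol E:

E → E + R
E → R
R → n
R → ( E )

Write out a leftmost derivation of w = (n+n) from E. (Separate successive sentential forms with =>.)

E => R => (E) => (E+R) => (R+R) => (n+R) => (n+n)

E => R   [E → R]
R => (E)   [R → ( E )]
(E) => (E+R)   [E → E + R]
(E+R) => (R+R)   [E → R]
(R+R) => (n+R)   [R → n]
(n+R) => (n+n)   [R → n]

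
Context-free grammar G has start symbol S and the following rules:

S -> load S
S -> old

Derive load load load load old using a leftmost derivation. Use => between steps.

S => load S => load load S => load load load S => load load load load S => load load load load old

S => load S   [S -> load S]
load S => load load S   [S -> load S]
load load S => load load load S   [S -> load S]
load load load S => load load load load S   [S -> load S]
load load load load S => load load load load old   [S -> old]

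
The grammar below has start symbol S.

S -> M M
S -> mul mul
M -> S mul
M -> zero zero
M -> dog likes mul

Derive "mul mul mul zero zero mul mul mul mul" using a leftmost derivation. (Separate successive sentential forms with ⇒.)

S ⇒ M M   [S -> M M]
M M ⇒ S mul M   [M -> S mul]
S mul M ⇒ M M mul M   [S -> M M]
M M mul M ⇒ S mul M mul M   [M -> S mul]
S mul M mul M ⇒ mul mul mul M mul M   [S -> mul mul]
mul mul mul M mul M ⇒ mul mul mul zero zero mul M   [M -> zero zero]
mul mul mul zero zero mul M ⇒ mul mul mul zero zero mul S mul   [M -> S mul]
mul mul mul zero zero mul S mul ⇒ mul mul mul zero zero mul mul mul mul   [S -> mul mul]

S ⇒ M M ⇒ S mul M ⇒ M M mul M ⇒ S mul M mul M ⇒ mul mul mul M mul M ⇒ mul mul mul zero zero mul M ⇒ mul mul mul zero zero mul S mul ⇒ mul mul mul zero zero mul mul mul mul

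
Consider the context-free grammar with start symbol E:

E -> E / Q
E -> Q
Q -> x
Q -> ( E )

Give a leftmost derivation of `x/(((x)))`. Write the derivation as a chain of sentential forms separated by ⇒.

E ⇒ E/Q ⇒ Q/Q ⇒ x/Q ⇒ x/(E) ⇒ x/(Q) ⇒ x/((E)) ⇒ x/((Q)) ⇒ x/(((E))) ⇒ x/(((Q))) ⇒ x/(((x)))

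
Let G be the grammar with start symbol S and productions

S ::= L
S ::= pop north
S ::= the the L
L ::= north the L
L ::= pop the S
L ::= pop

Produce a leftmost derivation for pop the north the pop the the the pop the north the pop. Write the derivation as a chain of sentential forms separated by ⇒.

S ⇒ L ⇒ pop the S ⇒ pop the L ⇒ pop the north the L ⇒ pop the north the pop the S ⇒ pop the north the pop the the the L ⇒ pop the north the pop the the the pop the S ⇒ pop the north the pop the the the pop the L ⇒ pop the north the pop the the the pop the north the L ⇒ pop the north the pop the the the pop the north the pop

S ⇒ L   [S ::= L]
L ⇒ pop the S   [L ::= pop the S]
pop the S ⇒ pop the L   [S ::= L]
pop the L ⇒ pop the north the L   [L ::= north the L]
pop the north the L ⇒ pop the north the pop the S   [L ::= pop the S]
pop the north the pop the S ⇒ pop the north the pop the the the L   [S ::= the the L]
pop the north the pop the the the L ⇒ pop the north the pop the the the pop the S   [L ::= pop the S]
pop the north the pop the the the pop the S ⇒ pop the north the pop the the the pop the L   [S ::= L]
pop the north the pop the the the pop the L ⇒ pop the north the pop the the the pop the north the L   [L ::= north the L]
pop the north the pop the the the pop the north the L ⇒ pop the north the pop the the the pop the north the pop   [L ::= pop]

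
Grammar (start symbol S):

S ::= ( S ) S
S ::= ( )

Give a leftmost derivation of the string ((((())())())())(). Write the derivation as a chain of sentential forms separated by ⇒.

S ⇒ (S)S   [S ::= ( S ) S]
(S)S ⇒ ((S)S)S   [S ::= ( S ) S]
((S)S)S ⇒ (((S)S)S)S   [S ::= ( S ) S]
(((S)S)S)S ⇒ ((((S)S)S)S)S   [S ::= ( S ) S]
((((S)S)S)S)S ⇒ ((((())S)S)S)S   [S ::= ( )]
((((())S)S)S)S ⇒ ((((())())S)S)S   [S ::= ( )]
((((())())S)S)S ⇒ ((((())())())S)S   [S ::= ( )]
((((())())())S)S ⇒ ((((())())())())S   [S ::= ( )]
((((())())())())S ⇒ ((((())())())())()   [S ::= ( )]

S ⇒ (S)S ⇒ ((S)S)S ⇒ (((S)S)S)S ⇒ ((((S)S)S)S)S ⇒ ((((())S)S)S)S ⇒ ((((())())S)S)S ⇒ ((((())())())S)S ⇒ ((((())())())())S ⇒ ((((())())())())()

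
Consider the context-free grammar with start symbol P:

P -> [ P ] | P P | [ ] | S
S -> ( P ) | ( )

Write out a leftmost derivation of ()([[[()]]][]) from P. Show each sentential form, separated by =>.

P => PP   [P -> P P]
PP => SP   [P -> S]
SP => ()P   [S -> ( )]
()P => ()S   [P -> S]
()S => ()(P)   [S -> ( P )]
()(P) => ()(PP)   [P -> P P]
()(PP) => ()([P]P)   [P -> [ P ]]
()([P]P) => ()([[P]]P)   [P -> [ P ]]
()([[P]]P) => ()([[[P]]]P)   [P -> [ P ]]
()([[[P]]]P) => ()([[[S]]]P)   [P -> S]
()([[[S]]]P) => ()([[[()]]]P)   [S -> ( )]
()([[[()]]]P) => ()([[[()]]][])   [P -> [ ]]

P=>PP=>SP=>()P=>()S=>()(P)=>()(PP)=>()([P]P)=>()([[P]]P)=>()([[[P]]]P)=>()([[[S]]]P)=>()([[[()]]]P)=>()([[[()]]][])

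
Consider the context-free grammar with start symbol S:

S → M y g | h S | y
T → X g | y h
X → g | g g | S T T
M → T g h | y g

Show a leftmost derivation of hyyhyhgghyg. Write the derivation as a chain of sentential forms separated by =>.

S => hS => hMyg => hTghyg => hXgghyg => hSTTgghyg => hyTTgghyg => hyyhTgghyg => hyyhyhgghyg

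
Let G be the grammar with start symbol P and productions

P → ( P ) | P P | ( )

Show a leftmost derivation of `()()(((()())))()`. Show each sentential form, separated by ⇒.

P⇒PP⇒()P⇒()PP⇒()PPP⇒()()PP⇒()()(P)P⇒()()((P))P⇒()()(((P)))P⇒()()(((PP)))P⇒()()(((()P)))P⇒()()(((()())))P⇒()()(((()())))()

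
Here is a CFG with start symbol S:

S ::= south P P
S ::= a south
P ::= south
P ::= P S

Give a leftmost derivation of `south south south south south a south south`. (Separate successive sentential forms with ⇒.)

S ⇒ south P P   [S ::= south P P]
south P P ⇒ south P S P   [P ::= P S]
south P S P ⇒ south P S S P   [P ::= P S]
south P S S P ⇒ south south S S P   [P ::= south]
south south S S P ⇒ south south south P P S P   [S ::= south P P]
south south south P P S P ⇒ south south south south P S P   [P ::= south]
south south south south P S P ⇒ south south south south south S P   [P ::= south]
south south south south south S P ⇒ south south south south south a south P   [S ::= a south]
south south south south south a south P ⇒ south south south south south a south south   [P ::= south]

S ⇒ south P P ⇒ south P S P ⇒ south P S S P ⇒ south south S S P ⇒ south south south P P S P ⇒ south south south south P S P ⇒ south south south south south S P ⇒ south south south south south a south P ⇒ south south south south south a south south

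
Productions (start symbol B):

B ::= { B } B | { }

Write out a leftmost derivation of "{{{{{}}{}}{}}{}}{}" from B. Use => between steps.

B => {B}B   [B ::= { B } B]
{B}B => {{B}B}B   [B ::= { B } B]
{{B}B}B => {{{B}B}B}B   [B ::= { B } B]
{{{B}B}B}B => {{{{B}B}B}B}B   [B ::= { B } B]
{{{{B}B}B}B}B => {{{{{}}B}B}B}B   [B ::= { }]
{{{{{}}B}B}B}B => {{{{{}}{}}B}B}B   [B ::= { }]
{{{{{}}{}}B}B}B => {{{{{}}{}}{}}B}B   [B ::= { }]
{{{{{}}{}}{}}B}B => {{{{{}}{}}{}}{}}B   [B ::= { }]
{{{{{}}{}}{}}{}}B => {{{{{}}{}}{}}{}}{}   [B ::= { }]

B => {B}B => {{B}B}B => {{{B}B}B}B => {{{{B}B}B}B}B => {{{{{}}B}B}B}B => {{{{{}}{}}B}B}B => {{{{{}}{}}{}}B}B => {{{{{}}{}}{}}{}}B => {{{{{}}{}}{}}{}}{}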